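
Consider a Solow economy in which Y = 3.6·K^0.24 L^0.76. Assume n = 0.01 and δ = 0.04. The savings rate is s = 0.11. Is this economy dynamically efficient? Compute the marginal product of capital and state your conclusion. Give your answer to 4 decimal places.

The effective depreciation rate is n + δ = 0.01 + 0.04 = 0.05.
Steady-state k*: s·A·k^0.24 = 0.05·k gives k* = (0.11·3.6/0.05)^(1/0.76) ≈ 15.2242.
MPK = 0.24·3.6·15.2242^(-0.76) ≈ 0.1091.
MPK > n+δ = 0.05, so the economy is dynamically efficient (under-saving).

dynamically efficient; MPK ≈ 0.1091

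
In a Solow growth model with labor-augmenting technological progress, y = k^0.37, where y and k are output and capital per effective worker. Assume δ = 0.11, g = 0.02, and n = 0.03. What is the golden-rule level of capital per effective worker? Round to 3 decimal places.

n + g + δ = 0.03 + 0.02 + 0.11 = 0.16.
Setting f'(k) = n+g+δ gives 0.37·k^(0.37−1) = 0.16, hence k_gold = (0.37/0.16)^(1/0.63) ≈ 3.7836.

k_gold ≈ 3.784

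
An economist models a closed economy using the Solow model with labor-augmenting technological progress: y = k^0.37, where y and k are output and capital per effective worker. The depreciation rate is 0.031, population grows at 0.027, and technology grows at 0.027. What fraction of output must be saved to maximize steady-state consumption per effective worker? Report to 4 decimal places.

s_gold = 0.3700

Capital per effective worker breaks even when investment replaces (n + g + δ)·k; here n + g + δ = 0.085.
At the golden rule MPK = n+g+δ, and in any Cobb-Douglas steady state s = (n+g+δ)·k/y = MPK·k/y = capital's share 0.37.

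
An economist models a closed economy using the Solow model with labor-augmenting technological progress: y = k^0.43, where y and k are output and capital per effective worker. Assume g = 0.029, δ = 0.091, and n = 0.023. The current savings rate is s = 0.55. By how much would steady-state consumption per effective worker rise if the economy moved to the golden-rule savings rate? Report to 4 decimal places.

n + g + δ = 0.023 + 0.029 + 0.091 = 0.143.
Current steady state (s = 0.55): k* = (0.55/0.143)^(1/0.57) ≈ 10.6258, y* = 10.6258^0.43 ≈ 2.7627, c* = (1−0.55)·2.7627 ≈ 1.2432.
Setting f'(k) = n+g+δ gives 0.43·k^(0.43−1) = 0.143, hence k_gold = (0.43/0.143)^(1/0.57) ≈ 6.8997.
y_gold = 6.8997^0.43 ≈ 2.2945, c_gold = y_gold − 0.143·k_gold ≈ 1.3079.
Gain: Δc = 1.3079 − 1.2432 ≈ 0.0647.

Δc ≈ 0.0647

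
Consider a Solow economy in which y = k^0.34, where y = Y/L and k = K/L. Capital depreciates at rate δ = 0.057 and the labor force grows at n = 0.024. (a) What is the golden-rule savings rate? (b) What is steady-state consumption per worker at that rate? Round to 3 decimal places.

(a) s_gold = 0.340; (b) c_gold ≈ 1.382

The effective depreciation rate is n + δ = 0.024 + 0.057 = 0.081.
For Cobb-Douglas, s_gold equals capital's share: s_gold = 0.34.
At the golden rule the marginal product of capital equals n+δ: 0.34·k^(0.34−1) = 0.081. Solving, k_gold = (0.34/0.081)^(1/0.66) ≈ 8.7888.
y_gold = 8.7888^0.34 ≈ 2.0938; c_gold = (1−0.34)·y_gold ≈ 1.3819.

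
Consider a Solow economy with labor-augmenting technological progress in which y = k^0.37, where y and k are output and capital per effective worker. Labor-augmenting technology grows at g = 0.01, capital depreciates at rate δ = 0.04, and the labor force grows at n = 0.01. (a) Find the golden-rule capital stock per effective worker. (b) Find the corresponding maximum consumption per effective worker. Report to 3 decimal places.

The effective depreciation rate is n + g + δ = 0.01 + 0.01 + 0.04 = 0.06.
Maximizing c = f(k) − (n+g+δ)·k gives f'(k) = n+g+δ, i.e. 0.37·k^(0.37−1) = 0.06, so k_gold = (0.37/0.06)^(1/0.63) ≈ 17.9493.
y_gold = 17.9493^0.37 ≈ 2.9107; c_gold = y_gold − 0.06·k_gold ≈ 1.8337.

(a) k_gold ≈ 17.949; (b) c_gold ≈ 1.834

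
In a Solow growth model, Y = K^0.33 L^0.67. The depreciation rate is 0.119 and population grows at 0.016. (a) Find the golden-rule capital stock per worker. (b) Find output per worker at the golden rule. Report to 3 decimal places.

(a) k_gold ≈ 3.796; (b) y_gold ≈ 1.553

Break-even investment rate: n + δ = 0.016 + 0.119 = 0.135.
Maximizing c = f(k) − (n+δ)·k gives f'(k) = n+δ, i.e. 0.33·k^(0.33−1) = 0.135, so k_gold = (0.33/0.135)^(1/0.67) ≈ 3.7964.
y_gold = 3.7964^0.33 ≈ 1.5531.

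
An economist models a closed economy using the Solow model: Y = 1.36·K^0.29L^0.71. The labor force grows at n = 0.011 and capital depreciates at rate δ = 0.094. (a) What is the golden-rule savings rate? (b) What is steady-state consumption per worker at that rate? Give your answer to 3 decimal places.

(a) s_gold = 0.290; (b) c_gold ≈ 1.658

Break-even investment rate: n + δ = 0.011 + 0.094 = 0.105.
For Cobb-Douglas, s_gold equals capital's share: s_gold = 0.29.
Golden rule sets MPK = n+δ: 0.29·1.36·k^(0.29−1) = 0.105, so k_gold = (0.29·1.36/0.105)^(1/0.71) ≈ 6.4492.
y_gold = 1.36·6.4492^0.29 ≈ 2.3350; c_gold = (1−0.29)·y_gold ≈ 1.6579.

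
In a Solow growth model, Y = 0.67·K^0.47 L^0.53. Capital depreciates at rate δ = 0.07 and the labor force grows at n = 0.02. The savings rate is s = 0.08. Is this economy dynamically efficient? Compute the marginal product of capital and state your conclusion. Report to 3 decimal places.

dynamically efficient; MPK ≈ 0.529

The effective depreciation rate is n + δ = 0.02 + 0.07 = 0.09.
Steady-state k*: s·A·k^0.47 = 0.09·k gives k* = (0.08·0.67/0.09)^(1/0.53) ≈ 0.3761.
MPK = 0.47·0.67·0.3761^(-0.53) ≈ 0.5287.
MPK > n+δ = 0.09, so the economy is dynamically efficient (under-saving).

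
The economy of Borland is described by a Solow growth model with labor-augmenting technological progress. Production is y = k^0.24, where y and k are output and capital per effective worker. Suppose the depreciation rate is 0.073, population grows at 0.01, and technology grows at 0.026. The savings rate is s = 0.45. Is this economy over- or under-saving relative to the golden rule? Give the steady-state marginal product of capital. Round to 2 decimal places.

over-saving; MPK ≈ 0.06

Capital per effective worker breaks even when investment replaces (n + g + δ)·k; here n + g + δ = 0.109.
Steady-state k*: s·k^0.24 = 0.109·k gives k* = (0.45/0.109)^(1/0.76) ≈ 6.4602.
MPK = 0.24·6.4602^(-0.76) ≈ 0.0581.
MPK < n+g+δ = 0.109, so the economy is dynamically inefficient (over-saving).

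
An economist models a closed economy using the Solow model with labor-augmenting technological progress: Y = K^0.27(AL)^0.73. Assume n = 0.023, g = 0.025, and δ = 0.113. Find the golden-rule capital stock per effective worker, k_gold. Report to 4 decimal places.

Break-even investment rate: n + g + δ = 0.023 + 0.025 + 0.113 = 0.161.
At the golden rule the marginal product of capital equals n+g+δ: 0.27·k^(0.27−1) = 0.161. Solving, k_gold = (0.27/0.161)^(1/0.73) ≈ 2.0304.

k_gold ≈ 2.0304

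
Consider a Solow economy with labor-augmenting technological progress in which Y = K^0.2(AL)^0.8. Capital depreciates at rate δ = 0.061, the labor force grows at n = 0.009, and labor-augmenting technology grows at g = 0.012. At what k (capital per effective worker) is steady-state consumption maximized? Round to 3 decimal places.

k_gold ≈ 3.048

n + g + δ = 0.009 + 0.012 + 0.061 = 0.082.
Setting f'(k) = n+g+δ gives 0.2·k^(0.2−1) = 0.082, hence k_gold = (0.2/0.082)^(1/0.8) ≈ 3.0480.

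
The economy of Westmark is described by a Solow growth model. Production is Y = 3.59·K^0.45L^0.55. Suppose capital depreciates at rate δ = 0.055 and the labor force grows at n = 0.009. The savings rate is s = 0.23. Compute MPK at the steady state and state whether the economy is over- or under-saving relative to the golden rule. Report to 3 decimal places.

The effective depreciation rate is n + δ = 0.009 + 0.055 = 0.064.
Steady-state k*: s·A·k^0.45 = 0.064·k gives k* = (0.23·3.59/0.064)^(1/0.55) ≈ 104.5562.
MPK = 0.45·3.59·104.5562^(-0.55) ≈ 0.1252.
MPK > n+δ = 0.064, so the economy is dynamically efficient (under-saving).

under-saving; MPK ≈ 0.125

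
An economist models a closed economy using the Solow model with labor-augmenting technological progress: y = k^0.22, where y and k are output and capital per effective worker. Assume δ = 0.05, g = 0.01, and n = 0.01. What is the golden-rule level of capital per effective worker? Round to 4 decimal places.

n + g + δ = 0.01 + 0.01 + 0.05 = 0.07.
Setting f'(k) = n+g+δ gives 0.22·k^(0.22−1) = 0.07, hence k_gold = (0.22/0.07)^(1/0.78) ≈ 4.3411.

k_gold ≈ 4.3411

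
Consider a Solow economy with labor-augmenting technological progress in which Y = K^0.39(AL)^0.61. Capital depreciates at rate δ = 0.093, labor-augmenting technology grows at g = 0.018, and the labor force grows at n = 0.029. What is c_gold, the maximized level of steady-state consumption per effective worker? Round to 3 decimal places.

The effective depreciation rate is n + g + δ = 0.029 + 0.018 + 0.093 = 0.14.
Maximizing c = f(k) − (n+g+δ)·k gives f'(k) = n+g+δ, i.e. 0.39·k^(0.39−1) = 0.14, so k_gold = (0.39/0.14)^(1/0.61) ≈ 5.3630.
y_gold = 5.3630^0.39 ≈ 1.9252.
c_gold = y_gold − (n+g+δ)·k_gold = 1.9252 − 0.14·5.3630 ≈ 1.1743.

c_gold ≈ 1.174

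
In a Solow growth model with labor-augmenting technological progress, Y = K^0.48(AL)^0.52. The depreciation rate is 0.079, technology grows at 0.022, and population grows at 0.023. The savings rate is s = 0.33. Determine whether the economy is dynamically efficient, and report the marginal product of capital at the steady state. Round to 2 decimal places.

n + g + δ = 0.023 + 0.022 + 0.079 = 0.124.
Steady-state k*: s·k^0.48 = 0.124·k gives k* = (0.33/0.124)^(1/0.52) ≈ 6.5688.
MPK = 0.48·6.5688^(-0.52) ≈ 0.1804.
MPK > n+g+δ = 0.124, so the economy is dynamically efficient (under-saving).

dynamically efficient; MPK ≈ 0.18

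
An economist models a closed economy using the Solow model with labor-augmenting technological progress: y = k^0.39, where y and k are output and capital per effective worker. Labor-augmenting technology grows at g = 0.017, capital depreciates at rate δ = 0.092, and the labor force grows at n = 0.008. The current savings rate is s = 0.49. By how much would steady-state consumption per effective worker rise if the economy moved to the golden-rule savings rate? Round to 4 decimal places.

Δc ≈ 0.0429

Break-even investment rate: n + g + δ = 0.008 + 0.017 + 0.092 = 0.117.
Current steady state (s = 0.49): k* = (0.49/0.117)^(1/0.61) ≈ 10.4638, y* = 10.4638^0.39 ≈ 2.4985, c* = (1−0.49)·2.4985 ≈ 1.2742.
Setting f'(k) = n+g+δ gives 0.39·k^(0.39−1) = 0.117, hence k_gold = (0.39/0.117)^(1/0.61) ≈ 7.1974.
y_gold = 7.1974^0.39 ≈ 2.1592, c_gold = y_gold − 0.117·k_gold ≈ 1.3171.
Gain: Δc = 1.3171 − 1.2742 ≈ 0.0429.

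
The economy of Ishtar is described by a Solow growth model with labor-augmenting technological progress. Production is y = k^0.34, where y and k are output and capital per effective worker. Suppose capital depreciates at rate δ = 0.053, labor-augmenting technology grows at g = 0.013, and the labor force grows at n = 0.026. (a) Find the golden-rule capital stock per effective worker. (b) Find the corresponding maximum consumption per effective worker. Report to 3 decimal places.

(a) k_gold ≈ 7.247; (b) c_gold ≈ 1.294

Break-even investment rate: n + g + δ = 0.026 + 0.013 + 0.053 = 0.092.
Golden rule sets MPK = n+g+δ: 0.34·k^(0.34−1) = 0.092, so k_gold = (0.34/0.092)^(1/0.66) ≈ 7.2467.
y_gold = 7.2467^0.34 ≈ 1.9609; c_gold = y_gold − 0.092·k_gold ≈ 1.2942.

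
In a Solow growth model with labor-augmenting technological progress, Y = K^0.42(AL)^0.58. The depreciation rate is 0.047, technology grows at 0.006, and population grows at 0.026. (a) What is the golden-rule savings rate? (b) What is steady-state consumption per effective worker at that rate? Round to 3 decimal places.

(a) s_gold = 0.420; (b) c_gold ≈ 1.945

The effective depreciation rate is n + g + δ = 0.026 + 0.006 + 0.047 = 0.079.
For Cobb-Douglas, s_gold equals capital's share: s_gold = 0.42.
At the golden rule the marginal product of capital equals n+g+δ: 0.42·k^(0.42−1) = 0.079. Solving, k_gold = (0.42/0.079)^(1/0.58) ≈ 17.8268.
y_gold = 17.8268^0.42 ≈ 3.3531; c_gold = (1−0.42)·y_gold ≈ 1.9448.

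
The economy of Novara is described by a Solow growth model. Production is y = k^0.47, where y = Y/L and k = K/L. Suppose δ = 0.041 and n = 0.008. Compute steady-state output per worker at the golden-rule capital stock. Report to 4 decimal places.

y_gold ≈ 7.4258

Capital per worker breaks even when investment replaces (n + δ)·k; here n + δ = 0.049.
Golden rule sets MPK = n+δ: 0.47·k^(0.47−1) = 0.049, so k_gold = (0.47/0.049)^(1/0.53) ≈ 71.2270.
Output: y_gold = k_gold^0.47 = 71.2270^0.47 ≈ 7.4258.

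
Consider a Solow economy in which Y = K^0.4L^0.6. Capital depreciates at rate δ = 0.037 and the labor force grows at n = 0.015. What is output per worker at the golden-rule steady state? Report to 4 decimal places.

n + δ = 0.015 + 0.037 = 0.052.
Maximizing c = f(k) − (n+δ)·k gives f'(k) = n+δ, i.e. 0.4·k^(0.4−1) = 0.052, so k_gold = (0.4/0.052)^(1/0.6) ≈ 29.9751.
Output: y_gold = k_gold^0.4 = 29.9751^0.4 ≈ 3.8968.

y_gold ≈ 3.8968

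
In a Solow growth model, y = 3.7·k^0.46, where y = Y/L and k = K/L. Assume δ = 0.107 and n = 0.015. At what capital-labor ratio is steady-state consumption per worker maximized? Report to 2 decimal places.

Capital per worker breaks even when investment replaces (n + δ)·k; here n + δ = 0.122.
Maximizing c = f(k) − (n+δ)·k gives f'(k) = n+δ, i.e. 0.46·3.7·k^(0.46−1) = 0.122, so k_gold = (0.46·3.7/0.122)^(1/0.54) ≈ 131.7131.

k_gold ≈ 131.71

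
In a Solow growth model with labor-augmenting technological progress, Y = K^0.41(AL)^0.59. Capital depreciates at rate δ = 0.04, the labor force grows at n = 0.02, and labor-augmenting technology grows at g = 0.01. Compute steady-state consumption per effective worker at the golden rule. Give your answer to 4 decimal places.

c_gold ≈ 2.0152

Capital per effective worker breaks even when investment replaces (n + g + δ)·k; here n + g + δ = 0.07.
Maximizing c = f(k) − (n+g+δ)·k gives f'(k) = n+g+δ, i.e. 0.41·k^(0.41−1) = 0.07, so k_gold = (0.41/0.07)^(1/0.59) ≈ 20.0061.
y_gold = 20.0061^0.41 ≈ 3.4157.
c_gold = y_gold − (n+g+δ)·k_gold = 3.4157 − 0.07·20.0061 ≈ 2.0152.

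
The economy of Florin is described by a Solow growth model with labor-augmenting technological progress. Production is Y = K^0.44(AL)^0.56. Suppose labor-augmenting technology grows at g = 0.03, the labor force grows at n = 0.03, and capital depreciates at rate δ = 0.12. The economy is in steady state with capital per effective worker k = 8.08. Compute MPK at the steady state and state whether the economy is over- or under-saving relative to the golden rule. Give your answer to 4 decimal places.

n + g + δ = 0.03 + 0.03 + 0.12 = 0.18.
MPK = 0.44·k^(0.44−1) = 0.44·8.08^(-0.56) ≈ 0.1366.
MPK < 0.18, so the economy is dynamically inefficient (over-saving).

over-saving; MPK ≈ 0.1366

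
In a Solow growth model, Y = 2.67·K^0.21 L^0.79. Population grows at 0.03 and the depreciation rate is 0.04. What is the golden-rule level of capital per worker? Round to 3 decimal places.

Capital per worker breaks even when investment replaces (n + δ)·k; here n + δ = 0.07.
At the golden rule the marginal product of capital equals n+δ: 0.21·2.67·k^(0.21−1) = 0.07. Solving, k_gold = (0.21·2.67/0.07)^(1/0.79) ≈ 13.9264.

k_gold ≈ 13.926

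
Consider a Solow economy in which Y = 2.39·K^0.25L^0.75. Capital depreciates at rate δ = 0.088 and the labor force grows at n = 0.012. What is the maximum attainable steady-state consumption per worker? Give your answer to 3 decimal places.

c_gold ≈ 3.253

Capital per worker breaks even when investment replaces (n + δ)·k; here n + δ = 0.1.
Setting f'(k) = n+δ gives 0.25·2.39·k^(0.25−1) = 0.1, hence k_gold = (0.25·2.39/0.1)^(1/0.75) ≈ 10.8422.
y_gold = 2.39·10.8422^0.25 ≈ 4.3369.
c_gold = y_gold − (n+δ)·k_gold = 4.3369 − 0.1·10.8422 ≈ 3.2527.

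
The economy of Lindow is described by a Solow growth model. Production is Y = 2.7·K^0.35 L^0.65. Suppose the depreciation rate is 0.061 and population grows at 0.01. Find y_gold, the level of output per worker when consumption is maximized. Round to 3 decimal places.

n + δ = 0.01 + 0.061 = 0.071.
Golden rule sets MPK = n+δ: 0.35·2.7·k^(0.35−1) = 0.071, so k_gold = (0.35·2.7/0.071)^(1/0.65) ≈ 53.6411.
Output: y_gold = 2.7·k_gold^0.35 = 2.7·53.6411^0.35 ≈ 10.8815.

y_gold ≈ 10.881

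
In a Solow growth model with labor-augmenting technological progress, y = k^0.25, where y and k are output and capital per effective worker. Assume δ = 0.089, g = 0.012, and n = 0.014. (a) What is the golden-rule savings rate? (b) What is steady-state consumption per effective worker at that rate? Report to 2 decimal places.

(a) s_gold = 0.25; (b) c_gold ≈ 0.97

Capital per effective worker breaks even when investment replaces (n + g + δ)·k; here n + g + δ = 0.115.
For Cobb-Douglas, s_gold equals capital's share: s_gold = 0.25.
Maximizing c = f(k) − (n+g+δ)·k gives f'(k) = n+g+δ, i.e. 0.25·k^(0.25−1) = 0.115, so k_gold = (0.25/0.115)^(1/0.75) ≈ 2.8162.
y_gold = 2.8162^0.25 ≈ 1.2954; c_gold = (1−0.25)·y_gold ≈ 0.9716.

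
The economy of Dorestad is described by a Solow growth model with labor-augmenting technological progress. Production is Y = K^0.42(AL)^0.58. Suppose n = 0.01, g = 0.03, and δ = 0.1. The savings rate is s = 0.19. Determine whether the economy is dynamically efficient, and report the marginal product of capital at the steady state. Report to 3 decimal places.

n + g + δ = 0.01 + 0.03 + 0.1 = 0.14.
Steady-state k*: s·k^0.42 = 0.14·k gives k* = (0.19/0.14)^(1/0.58) ≈ 1.6930.
MPK = 0.42·1.6930^(-0.58) ≈ 0.3095.
MPK > n+g+δ = 0.14, so the economy is dynamically efficient (under-saving).

dynamically efficient; MPK ≈ 0.309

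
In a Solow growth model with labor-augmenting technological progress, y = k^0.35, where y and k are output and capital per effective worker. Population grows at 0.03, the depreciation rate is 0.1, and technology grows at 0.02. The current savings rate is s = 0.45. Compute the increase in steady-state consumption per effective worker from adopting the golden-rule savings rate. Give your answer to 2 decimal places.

Δc ≈ 0.03

Break-even investment rate: n + g + δ = 0.03 + 0.02 + 0.1 = 0.15.
Current steady state (s = 0.45): k* = (0.45/0.15)^(1/0.65) ≈ 5.4204, y* = 5.4204^0.35 ≈ 1.8068, c* = (1−0.45)·1.8068 ≈ 0.9937.
Golden rule sets MPK = n+g+δ: 0.35·k^(0.35−1) = 0.15, so k_gold = (0.35/0.15)^(1/0.65) ≈ 3.6823.
y_gold = 3.6823^0.35 ≈ 1.5781, c_gold = y_gold − 0.15·k_gold ≈ 1.0258.
Gain: Δc = 1.0258 − 0.9937 ≈ 0.0320.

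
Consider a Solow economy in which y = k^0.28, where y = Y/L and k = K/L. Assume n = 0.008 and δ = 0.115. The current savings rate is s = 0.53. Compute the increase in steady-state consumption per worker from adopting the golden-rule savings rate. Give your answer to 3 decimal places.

n + δ = 0.008 + 0.115 = 0.123.
Current steady state (s = 0.53): k* = (0.53/0.123)^(1/0.72) ≈ 7.6045, y* = 7.6045^0.28 ≈ 1.7648, c* = (1−0.53)·1.7648 ≈ 0.8295.
At the golden rule the marginal product of capital equals n+δ: 0.28·k^(0.28−1) = 0.123. Solving, k_gold = (0.28/0.123)^(1/0.72) ≈ 3.1346.
y_gold = 3.1346^0.28 ≈ 1.3770, c_gold = y_gold − 0.123·k_gold ≈ 0.9914.
Gain: Δc = 0.9914 − 0.8295 ≈ 0.1620.

Δc ≈ 0.162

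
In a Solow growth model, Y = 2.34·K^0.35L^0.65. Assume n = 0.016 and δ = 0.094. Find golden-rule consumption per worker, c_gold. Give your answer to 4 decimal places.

Capital per worker breaks even when investment replaces (n + δ)·k; here n + δ = 0.11.
Golden rule sets MPK = n+δ: 0.35·2.34·k^(0.35−1) = 0.11, so k_gold = (0.35·2.34/0.11)^(1/0.65) ≈ 21.9468.
y_gold = 2.34·21.9468^0.35 ≈ 6.8976.
c_gold = y_gold − (n+δ)·k_gold = 6.8976 − 0.11·21.9468 ≈ 4.4834.

c_gold ≈ 4.4834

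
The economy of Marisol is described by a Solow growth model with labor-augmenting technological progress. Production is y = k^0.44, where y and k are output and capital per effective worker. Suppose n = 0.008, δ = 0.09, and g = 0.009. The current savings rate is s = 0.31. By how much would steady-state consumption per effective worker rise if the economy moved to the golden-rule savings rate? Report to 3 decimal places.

Δc ≈ 0.109

Capital per effective worker breaks even when investment replaces (n + g + δ)·k; here n + g + δ = 0.107.
Current steady state (s = 0.31): k* = (0.31/0.107)^(1/0.56) ≈ 6.6828, y* = 6.6828^0.44 ≈ 2.3067, c* = (1−0.31)·2.3067 ≈ 1.5916.
Golden rule sets MPK = n+g+δ: 0.44·k^(0.44−1) = 0.107, so k_gold = (0.44/0.107)^(1/0.56) ≈ 12.4897.
y_gold = 12.4897^0.44 ≈ 3.0373, c_gold = y_gold − 0.107·k_gold ≈ 1.7009.
Gain: Δc = 1.7009 − 1.5916 ≈ 0.1093.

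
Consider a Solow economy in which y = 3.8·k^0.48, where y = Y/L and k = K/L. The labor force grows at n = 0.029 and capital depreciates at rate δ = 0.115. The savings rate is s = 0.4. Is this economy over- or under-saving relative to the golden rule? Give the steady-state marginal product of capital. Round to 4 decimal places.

under-saving; MPK ≈ 0.1728

Break-even investment rate: n + δ = 0.029 + 0.115 = 0.144.
Steady-state k*: s·A·k^0.48 = 0.144·k gives k* = (0.4·3.8/0.144)^(1/0.52) ≈ 92.9465.
MPK = 0.48·3.8·92.9465^(-0.52) ≈ 0.1728.
MPK > n+δ = 0.144, so the economy is dynamically efficient (under-saving).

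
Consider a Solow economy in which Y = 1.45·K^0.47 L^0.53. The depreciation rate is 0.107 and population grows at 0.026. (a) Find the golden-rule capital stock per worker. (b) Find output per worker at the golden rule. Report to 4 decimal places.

(a) k_gold ≈ 21.8220; (b) y_gold ≈ 6.1752

Break-even investment rate: n + δ = 0.026 + 0.107 = 0.133.
Maximizing c = f(k) − (n+δ)·k gives f'(k) = n+δ, i.e. 0.47·1.45·k^(0.47−1) = 0.133, so k_gold = (0.47·1.45/0.133)^(1/0.53) ≈ 21.8220.
y_gold = 1.45·21.8220^0.47 ≈ 6.1752.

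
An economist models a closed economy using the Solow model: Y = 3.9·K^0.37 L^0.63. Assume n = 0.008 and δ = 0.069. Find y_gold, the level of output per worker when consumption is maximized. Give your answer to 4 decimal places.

n + δ = 0.008 + 0.069 = 0.077.
Setting f'(k) = n+δ gives 0.37·3.9·k^(0.37−1) = 0.077, hence k_gold = (0.37·3.9/0.077)^(1/0.63) ≈ 104.7801.
Output: y_gold = 3.9·k_gold^0.37 = 3.9·104.7801^0.37 ≈ 21.8056.

y_gold ≈ 21.8056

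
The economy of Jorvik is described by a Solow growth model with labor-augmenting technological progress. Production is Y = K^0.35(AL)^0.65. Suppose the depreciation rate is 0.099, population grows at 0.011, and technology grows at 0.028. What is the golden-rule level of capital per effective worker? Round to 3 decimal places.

n + g + δ = 0.011 + 0.028 + 0.099 = 0.138.
Golden rule sets MPK = n+g+δ: 0.35·k^(0.35−1) = 0.138, so k_gold = (0.35/0.138)^(1/0.65) ≈ 4.1863.

k_gold ≈ 4.186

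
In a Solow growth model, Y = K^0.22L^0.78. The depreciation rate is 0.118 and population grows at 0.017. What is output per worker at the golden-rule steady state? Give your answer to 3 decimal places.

y_gold ≈ 1.148

Break-even investment rate: n + δ = 0.017 + 0.118 = 0.135.
Golden rule sets MPK = n+δ: 0.22·k^(0.22−1) = 0.135, so k_gold = (0.22/0.135)^(1/0.78) ≈ 1.8703.
Output: y_gold = k_gold^0.22 = 1.8703^0.22 ≈ 1.1477.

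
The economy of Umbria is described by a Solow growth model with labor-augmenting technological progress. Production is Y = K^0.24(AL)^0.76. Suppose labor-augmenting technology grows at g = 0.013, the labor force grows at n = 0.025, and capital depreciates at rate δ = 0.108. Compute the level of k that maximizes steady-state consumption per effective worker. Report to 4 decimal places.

n + g + δ = 0.025 + 0.013 + 0.108 = 0.146.
Setting f'(k) = n+g+δ gives 0.24·k^(0.24−1) = 0.146, hence k_gold = (0.24/0.146)^(1/0.76) ≈ 1.9232.

k_gold ≈ 1.9232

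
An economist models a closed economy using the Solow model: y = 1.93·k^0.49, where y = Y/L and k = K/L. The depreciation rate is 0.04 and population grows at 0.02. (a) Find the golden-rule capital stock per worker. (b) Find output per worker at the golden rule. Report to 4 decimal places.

Break-even investment rate: n + δ = 0.02 + 0.04 = 0.06.
Setting f'(k) = n+δ gives 0.49·1.93·k^(0.49−1) = 0.06, hence k_gold = (0.49·1.93/0.06)^(1/0.51) ≈ 222.9664.
y_gold = 1.93·222.9664^0.49 ≈ 27.3020.

(a) k_gold ≈ 222.9664; (b) y_gold ≈ 27.3020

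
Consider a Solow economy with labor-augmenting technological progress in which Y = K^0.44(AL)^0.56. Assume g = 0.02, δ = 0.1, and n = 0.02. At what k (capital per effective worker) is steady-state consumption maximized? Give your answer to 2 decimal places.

k_gold ≈ 7.73

The effective depreciation rate is n + g + δ = 0.02 + 0.02 + 0.1 = 0.14.
Maximizing c = f(k) − (n+g+δ)·k gives f'(k) = n+g+δ, i.e. 0.44·k^(0.44−1) = 0.14, so k_gold = (0.44/0.14)^(1/0.56) ≈ 7.7282.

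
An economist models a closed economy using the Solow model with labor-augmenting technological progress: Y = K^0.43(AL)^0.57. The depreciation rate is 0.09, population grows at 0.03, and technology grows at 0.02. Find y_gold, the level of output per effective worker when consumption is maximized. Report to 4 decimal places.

Break-even investment rate: n + g + δ = 0.03 + 0.02 + 0.09 = 0.14.
Setting f'(k) = n+g+δ gives 0.43·k^(0.43−1) = 0.14, hence k_gold = (0.43/0.14)^(1/0.57) ≈ 7.1612.
Output: y_gold = k_gold^0.43 = 7.1612^0.43 ≈ 2.3315.

y_gold ≈ 2.3315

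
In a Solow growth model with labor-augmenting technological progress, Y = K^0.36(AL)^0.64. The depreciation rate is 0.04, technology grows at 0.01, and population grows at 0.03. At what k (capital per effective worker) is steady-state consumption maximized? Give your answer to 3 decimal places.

n + g + δ = 0.03 + 0.01 + 0.04 = 0.08.
Maximizing c = f(k) − (n+g+δ)·k gives f'(k) = n+g+δ, i.e. 0.36·k^(0.36−1) = 0.08, so k_gold = (0.36/0.08)^(1/0.64) ≈ 10.4868.

k_gold ≈ 10.487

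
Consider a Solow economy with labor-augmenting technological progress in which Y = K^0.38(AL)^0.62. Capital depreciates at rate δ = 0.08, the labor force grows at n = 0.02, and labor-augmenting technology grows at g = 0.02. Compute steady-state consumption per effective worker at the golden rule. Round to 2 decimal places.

The effective depreciation rate is n + g + δ = 0.02 + 0.02 + 0.08 = 0.12.
At the golden rule the marginal product of capital equals n+g+δ: 0.38·k^(0.38−1) = 0.12. Solving, k_gold = (0.38/0.12)^(1/0.62) ≈ 6.4183.
y_gold = 6.4183^0.38 ≈ 2.0268.
c_gold = y_gold − (n+g+δ)·k_gold = 2.0268 − 0.12·6.4183 ≈ 1.2566.

c_gold ≈ 1.26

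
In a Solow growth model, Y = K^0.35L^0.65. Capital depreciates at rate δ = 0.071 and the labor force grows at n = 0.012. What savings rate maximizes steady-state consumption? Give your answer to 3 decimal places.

The effective depreciation rate is n + δ = 0.012 + 0.071 = 0.083.
At the golden rule MPK = n+δ, and in any Cobb-Douglas steady state s = (n+δ)·k/y = MPK·k/y = capital's share 0.35.

s_gold = 0.350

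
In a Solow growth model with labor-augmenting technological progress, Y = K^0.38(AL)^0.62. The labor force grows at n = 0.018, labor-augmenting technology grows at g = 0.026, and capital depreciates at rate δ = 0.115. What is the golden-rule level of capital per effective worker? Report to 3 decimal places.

Break-even investment rate: n + g + δ = 0.018 + 0.026 + 0.115 = 0.159.
Setting f'(k) = n+g+δ gives 0.38·k^(0.38−1) = 0.159, hence k_gold = (0.38/0.159)^(1/0.62) ≈ 4.0766.

k_gold ≈ 4.077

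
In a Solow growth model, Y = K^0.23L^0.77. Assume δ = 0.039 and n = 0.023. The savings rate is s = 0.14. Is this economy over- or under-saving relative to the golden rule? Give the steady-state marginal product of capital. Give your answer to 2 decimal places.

n + δ = 0.023 + 0.039 = 0.062.
Steady-state k*: s·k^0.23 = 0.062·k gives k* = (0.14/0.062)^(1/0.77) ≈ 2.8800.
MPK = 0.23·2.8800^(-0.77) ≈ 0.1019.
MPK > n+δ = 0.062, so the economy is dynamically efficient (under-saving).

under-saving; MPK ≈ 0.10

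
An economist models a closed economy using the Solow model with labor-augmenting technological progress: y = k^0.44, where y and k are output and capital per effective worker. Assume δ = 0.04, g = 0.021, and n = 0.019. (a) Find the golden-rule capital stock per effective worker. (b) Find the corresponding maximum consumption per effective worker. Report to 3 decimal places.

(a) k_gold ≈ 20.993; (b) c_gold ≈ 2.137

Break-even investment rate: n + g + δ = 0.019 + 0.021 + 0.04 = 0.08.
At the golden rule the marginal product of capital equals n+g+δ: 0.44·k^(0.44−1) = 0.08. Solving, k_gold = (0.44/0.08)^(1/0.56) ≈ 20.9931.
y_gold = 20.9931^0.44 ≈ 3.8169; c_gold = y_gold − 0.08·k_gold ≈ 2.1375.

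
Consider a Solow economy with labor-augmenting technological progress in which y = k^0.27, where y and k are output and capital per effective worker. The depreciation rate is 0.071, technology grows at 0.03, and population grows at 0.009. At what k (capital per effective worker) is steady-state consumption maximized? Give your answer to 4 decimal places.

k_gold ≈ 3.4214

Capital per effective worker breaks even when investment replaces (n + g + δ)·k; here n + g + δ = 0.11.
At the golden rule the marginal product of capital equals n+g+δ: 0.27·k^(0.27−1) = 0.11. Solving, k_gold = (0.27/0.11)^(1/0.73) ≈ 3.4214.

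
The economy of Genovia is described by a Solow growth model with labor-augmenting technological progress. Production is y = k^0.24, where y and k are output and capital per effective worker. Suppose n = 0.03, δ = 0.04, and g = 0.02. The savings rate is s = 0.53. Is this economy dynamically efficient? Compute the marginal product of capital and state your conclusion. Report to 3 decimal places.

Capital per effective worker breaks even when investment replaces (n + g + δ)·k; here n + g + δ = 0.09.
Steady-state k*: s·k^0.24 = 0.09·k gives k* = (0.53/0.09)^(1/0.76) ≈ 10.3086.
MPK = 0.24·10.3086^(-0.76) ≈ 0.0408.
MPK < n+g+δ = 0.09, so the economy is dynamically inefficient (over-saving).

dynamically inefficient; MPK ≈ 0.041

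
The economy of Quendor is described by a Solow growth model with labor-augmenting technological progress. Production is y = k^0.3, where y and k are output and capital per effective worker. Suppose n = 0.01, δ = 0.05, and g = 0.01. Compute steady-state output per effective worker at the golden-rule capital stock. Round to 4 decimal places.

Capital per effective worker breaks even when investment replaces (n + g + δ)·k; here n + g + δ = 0.07.
At the golden rule the marginal product of capital equals n+g+δ: 0.3·k^(0.3−1) = 0.07. Solving, k_gold = (0.3/0.07)^(1/0.7) ≈ 7.9963.
Output: y_gold = k_gold^0.3 = 7.9963^0.3 ≈ 1.8658.

y_gold ≈ 1.8658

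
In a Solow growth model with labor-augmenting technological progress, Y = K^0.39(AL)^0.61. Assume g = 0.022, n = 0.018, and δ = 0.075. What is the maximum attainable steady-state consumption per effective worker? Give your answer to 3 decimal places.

Capital per effective worker breaks even when investment replaces (n + g + δ)·k; here n + g + δ = 0.115.
Golden rule sets MPK = n+g+δ: 0.39·k^(0.39−1) = 0.115, so k_gold = (0.39/0.115)^(1/0.61) ≈ 7.4038.
y_gold = 7.4038^0.39 ≈ 2.1832.
c_gold = y_gold − (n+g+δ)·k_gold = 2.1832 − 0.115·7.4038 ≈ 1.3317.

c_gold ≈ 1.332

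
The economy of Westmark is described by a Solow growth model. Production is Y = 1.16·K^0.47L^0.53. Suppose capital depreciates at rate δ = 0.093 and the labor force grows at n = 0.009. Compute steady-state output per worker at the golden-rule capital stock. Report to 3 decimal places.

The effective depreciation rate is n + δ = 0.009 + 0.093 = 0.102.
At the golden rule the marginal product of capital equals n+δ: 0.47·1.16·k^(0.47−1) = 0.102. Solving, k_gold = (0.47·1.16/0.102)^(1/0.53) ≈ 23.6320.
Output: y_gold = 1.16·k_gold^0.47 = 1.16·23.6320^0.47 ≈ 5.1287.

y_gold ≈ 5.129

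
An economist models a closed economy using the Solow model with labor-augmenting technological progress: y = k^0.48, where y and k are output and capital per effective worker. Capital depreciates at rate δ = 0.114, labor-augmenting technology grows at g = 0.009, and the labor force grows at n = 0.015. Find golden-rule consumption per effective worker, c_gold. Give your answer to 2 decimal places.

c_gold ≈ 1.64

Capital per effective worker breaks even when investment replaces (n + g + δ)·k; here n + g + δ = 0.138.
Golden rule sets MPK = n+g+δ: 0.48·k^(0.48−1) = 0.138, so k_gold = (0.48/0.138)^(1/0.52) ≈ 10.9921.
y_gold = 10.9921^0.48 ≈ 3.1602.
c_gold = y_gold − (n+g+δ)·k_gold = 3.1602 − 0.138·10.9921 ≈ 1.6433.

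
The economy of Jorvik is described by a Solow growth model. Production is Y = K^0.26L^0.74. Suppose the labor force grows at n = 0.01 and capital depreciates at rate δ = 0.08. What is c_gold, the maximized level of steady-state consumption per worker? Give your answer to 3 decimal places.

c_gold ≈ 1.074

n + δ = 0.01 + 0.08 = 0.09.
Setting f'(k) = n+δ gives 0.26·k^(0.26−1) = 0.09, hence k_gold = (0.26/0.09)^(1/0.74) ≈ 4.1938.
y_gold = 4.1938^0.26 ≈ 1.4517.
c_gold = y_gold − (n+δ)·k_gold = 1.4517 − 0.09·4.1938 ≈ 1.0743.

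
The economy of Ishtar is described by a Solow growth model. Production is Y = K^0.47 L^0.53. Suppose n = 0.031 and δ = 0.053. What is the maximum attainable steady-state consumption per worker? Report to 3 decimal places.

Capital per worker breaks even when investment replaces (n + δ)·k; here n + δ = 0.084.
At the golden rule the marginal product of capital equals n+δ: 0.47·k^(0.47−1) = 0.084. Solving, k_gold = (0.47/0.084)^(1/0.53) ≈ 25.7619.
y_gold = 25.7619^0.47 ≈ 4.6043.
c_gold = y_gold − (n+δ)·k_gold = 4.6043 − 0.084·25.7619 ≈ 2.4403.

c_gold ≈ 2.440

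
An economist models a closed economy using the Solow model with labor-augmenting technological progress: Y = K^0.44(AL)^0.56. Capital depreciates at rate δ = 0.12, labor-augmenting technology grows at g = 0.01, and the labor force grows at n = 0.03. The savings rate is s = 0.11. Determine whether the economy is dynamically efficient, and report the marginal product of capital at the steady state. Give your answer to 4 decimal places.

Break-even investment rate: n + g + δ = 0.03 + 0.01 + 0.12 = 0.16.
Steady-state k*: s·k^0.44 = 0.16·k gives k* = (0.11/0.16)^(1/0.56) ≈ 0.5122.
MPK = 0.44·0.5122^(-0.56) ≈ 0.6400.
MPK > n+g+δ = 0.16, so the economy is dynamically efficient (under-saving).

dynamically efficient; MPK ≈ 0.6400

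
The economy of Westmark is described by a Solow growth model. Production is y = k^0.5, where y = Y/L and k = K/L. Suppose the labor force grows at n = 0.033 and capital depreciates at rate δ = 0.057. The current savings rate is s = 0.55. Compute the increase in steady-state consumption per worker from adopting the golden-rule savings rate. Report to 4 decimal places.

Δc ≈ 0.0278

Break-even investment rate: n + δ = 0.033 + 0.057 = 0.09.
Current steady state (s = 0.55): k* = (0.55/0.09)^(1/0.5) ≈ 37.3457, y* = 37.3457^0.5 ≈ 6.1111, c* = (1−0.55)·6.1111 ≈ 2.7500.
Maximizing c = f(k) − (n+δ)·k gives f'(k) = n+δ, i.e. 0.5·k^(0.5−1) = 0.09, so k_gold = (0.5/0.09)^(1/0.5) ≈ 30.8642.
y_gold = 30.8642^0.5 ≈ 5.5556, c_gold = y_gold − 0.09·k_gold ≈ 2.7778.
Gain: Δc = 2.7778 − 2.7500 ≈ 0.0278.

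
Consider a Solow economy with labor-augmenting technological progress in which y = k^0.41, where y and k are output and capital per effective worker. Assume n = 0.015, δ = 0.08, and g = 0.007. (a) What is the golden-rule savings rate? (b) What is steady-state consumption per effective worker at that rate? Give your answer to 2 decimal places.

(a) s_gold = 0.41; (b) c_gold ≈ 1.55

Capital per effective worker breaks even when investment replaces (n + g + δ)·k; here n + g + δ = 0.102.
For Cobb-Douglas, s_gold equals capital's share: s_gold = 0.41.
At the golden rule the marginal product of capital equals n+g+δ: 0.41·k^(0.41−1) = 0.102. Solving, k_gold = (0.41/0.102)^(1/0.59) ≈ 10.5692.
y_gold = 10.5692^0.41 ≈ 2.6294; c_gold = (1−0.41)·y_gold ≈ 1.5513.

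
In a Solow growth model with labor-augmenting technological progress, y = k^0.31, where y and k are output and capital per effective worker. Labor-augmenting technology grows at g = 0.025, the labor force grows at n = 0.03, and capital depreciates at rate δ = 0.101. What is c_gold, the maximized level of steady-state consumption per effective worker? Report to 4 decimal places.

The effective depreciation rate is n + g + δ = 0.03 + 0.025 + 0.101 = 0.156.
At the golden rule the marginal product of capital equals n+g+δ: 0.31·k^(0.31−1) = 0.156. Solving, k_gold = (0.31/0.156)^(1/0.69) ≈ 2.7054.
y_gold = 2.7054^0.31 ≈ 1.3614.
c_gold = y_gold − (n+g+δ)·k_gold = 1.3614 − 0.156·2.7054 ≈ 0.9394.

c_gold ≈ 0.9394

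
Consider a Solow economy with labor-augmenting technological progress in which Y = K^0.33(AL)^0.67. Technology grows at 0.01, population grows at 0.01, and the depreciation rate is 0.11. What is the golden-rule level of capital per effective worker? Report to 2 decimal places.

The effective depreciation rate is n + g + δ = 0.01 + 0.01 + 0.11 = 0.13.
Golden rule sets MPK = n+g+δ: 0.33·k^(0.33−1) = 0.13, so k_gold = (0.33/0.13)^(1/0.67) ≈ 4.0164.

k_gold ≈ 4.02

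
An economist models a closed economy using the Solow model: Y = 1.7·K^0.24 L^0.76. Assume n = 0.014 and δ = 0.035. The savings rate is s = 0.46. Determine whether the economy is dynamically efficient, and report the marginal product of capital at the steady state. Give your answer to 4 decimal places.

Break-even investment rate: n + δ = 0.014 + 0.035 = 0.049.
Steady-state k*: s·A·k^0.24 = 0.049·k gives k* = (0.46·1.7/0.049)^(1/0.76) ≈ 38.2744.
MPK = 0.24·1.7·38.2744^(-0.76) ≈ 0.0256.
MPK < n+δ = 0.049, so the economy is dynamically inefficient (over-saving).

dynamically inefficient; MPK ≈ 0.0256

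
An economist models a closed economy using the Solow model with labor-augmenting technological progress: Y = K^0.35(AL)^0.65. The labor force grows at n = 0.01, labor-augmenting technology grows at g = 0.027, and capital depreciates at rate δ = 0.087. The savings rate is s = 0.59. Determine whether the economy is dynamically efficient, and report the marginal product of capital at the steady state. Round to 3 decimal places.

The effective depreciation rate is n + g + δ = 0.01 + 0.027 + 0.087 = 0.124.
Steady-state k*: s·k^0.35 = 0.124·k gives k* = (0.59/0.124)^(1/0.65) ≈ 11.0205.
MPK = 0.35·11.0205^(-0.65) ≈ 0.0736.
MPK < n+g+δ = 0.124, so the economy is dynamically inefficient (over-saving).

dynamically inefficient; MPK ≈ 0.074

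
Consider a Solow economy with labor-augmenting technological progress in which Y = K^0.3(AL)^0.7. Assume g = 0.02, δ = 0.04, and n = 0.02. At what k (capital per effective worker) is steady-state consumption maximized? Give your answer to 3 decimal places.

k_gold ≈ 6.608

n + g + δ = 0.02 + 0.02 + 0.04 = 0.08.
At the golden rule the marginal product of capital equals n+g+δ: 0.3·k^(0.3−1) = 0.08. Solving, k_gold = (0.3/0.08)^(1/0.7) ≈ 6.6076.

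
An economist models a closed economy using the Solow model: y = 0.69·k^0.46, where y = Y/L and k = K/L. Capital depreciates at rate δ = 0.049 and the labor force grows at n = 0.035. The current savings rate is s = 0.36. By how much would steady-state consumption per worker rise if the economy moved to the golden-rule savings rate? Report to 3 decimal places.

Δc ≈ 0.044

Break-even investment rate: n + δ = 0.035 + 0.049 = 0.084.
Current steady state (s = 0.36): k* = (0.36·0.69/0.084)^(1/0.54) ≈ 7.4471, y* = 0.69·7.4471^0.46 ≈ 1.7377, c* = (1−0.36)·1.7377 ≈ 1.1121.
Setting f'(k) = n+δ gives 0.46·0.69·k^(0.46−1) = 0.084, hence k_gold = (0.46·0.69/0.084)^(1/0.54) ≈ 11.7253.
y_gold = 0.69·11.7253^0.46 ≈ 2.1411, c_gold = y_gold − 0.084·k_gold ≈ 1.1562.
Gain: Δc = 1.1562 − 1.1121 ≈ 0.0441.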